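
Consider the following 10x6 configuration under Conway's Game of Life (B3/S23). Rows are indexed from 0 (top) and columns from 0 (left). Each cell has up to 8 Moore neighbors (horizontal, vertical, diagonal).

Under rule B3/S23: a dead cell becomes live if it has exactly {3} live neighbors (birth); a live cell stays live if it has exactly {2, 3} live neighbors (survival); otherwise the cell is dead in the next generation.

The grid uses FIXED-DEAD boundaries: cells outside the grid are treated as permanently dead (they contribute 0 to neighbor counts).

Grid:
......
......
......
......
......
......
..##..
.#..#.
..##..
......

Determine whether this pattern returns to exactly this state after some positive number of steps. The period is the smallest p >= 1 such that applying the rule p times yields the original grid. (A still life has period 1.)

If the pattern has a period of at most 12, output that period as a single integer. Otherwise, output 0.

Answer: 1

Derivation:
Simulating and comparing each generation to the original:
Gen 0 (original, given above): 6 live cells
Gen 1: 6 live cells, MATCHES original -> period = 1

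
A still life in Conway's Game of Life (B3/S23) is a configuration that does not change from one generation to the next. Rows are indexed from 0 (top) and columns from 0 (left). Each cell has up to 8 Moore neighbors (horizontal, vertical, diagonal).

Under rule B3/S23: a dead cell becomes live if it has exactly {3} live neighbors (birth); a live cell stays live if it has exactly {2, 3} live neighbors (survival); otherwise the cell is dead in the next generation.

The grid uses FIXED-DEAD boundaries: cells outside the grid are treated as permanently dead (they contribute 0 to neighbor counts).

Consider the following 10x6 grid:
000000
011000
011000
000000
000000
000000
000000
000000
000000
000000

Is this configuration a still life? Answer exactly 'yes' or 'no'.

Answer: yes

Derivation:
Compute generation 1 and compare to generation 0 (given above):
Generation 1:
000000
011000
011000
000000
000000
000000
000000
000000
000000
000000
The grids are IDENTICAL -> still life.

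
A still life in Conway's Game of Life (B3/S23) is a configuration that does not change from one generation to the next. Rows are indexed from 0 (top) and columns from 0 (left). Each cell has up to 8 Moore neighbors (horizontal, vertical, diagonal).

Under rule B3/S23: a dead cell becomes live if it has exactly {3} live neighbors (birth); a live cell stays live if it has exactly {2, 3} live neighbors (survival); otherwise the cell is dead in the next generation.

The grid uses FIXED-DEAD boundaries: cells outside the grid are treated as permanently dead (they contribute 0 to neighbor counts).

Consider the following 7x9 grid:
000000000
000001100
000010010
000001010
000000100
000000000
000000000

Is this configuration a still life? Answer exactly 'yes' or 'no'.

Compute generation 1 and compare to generation 0 (given above):
Generation 1:
000000000
000001100
000010010
000001010
000000100
000000000
000000000
The grids are IDENTICAL -> still life.

Answer: yes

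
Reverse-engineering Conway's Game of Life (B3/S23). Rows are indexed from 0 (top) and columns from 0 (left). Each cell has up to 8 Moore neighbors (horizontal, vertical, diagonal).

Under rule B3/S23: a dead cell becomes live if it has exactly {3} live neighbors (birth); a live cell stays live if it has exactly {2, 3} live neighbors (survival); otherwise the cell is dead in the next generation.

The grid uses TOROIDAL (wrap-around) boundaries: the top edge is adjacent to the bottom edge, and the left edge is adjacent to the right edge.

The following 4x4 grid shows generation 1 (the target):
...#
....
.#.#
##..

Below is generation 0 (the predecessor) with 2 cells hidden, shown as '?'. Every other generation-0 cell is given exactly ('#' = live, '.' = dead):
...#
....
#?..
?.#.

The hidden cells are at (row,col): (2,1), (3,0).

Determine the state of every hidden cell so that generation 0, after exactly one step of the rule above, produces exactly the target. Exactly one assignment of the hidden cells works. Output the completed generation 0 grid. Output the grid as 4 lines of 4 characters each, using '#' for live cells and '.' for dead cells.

Hidden generation-0 cells (in order): (2,1), (3,0).
A hidden cell only influences target cells in its own 3x3 neighborhood. Try each of the 2^2 = 4 assignments, step the completed generation 0 forward once under B3/S23, and compare with the target:
  (2,1)=. (3,0)=. -> step gives (0,3)='.' but target has '#' -> reject
  (2,1)=. (3,0)=# -> step reproduces the target at every cell -> ACCEPT
  (2,1)=# (3,0)=. -> step gives (0,3)='.' but target has '#' -> reject
  (2,1)=# (3,0)=# -> step gives (1,0)='#' but target has '.' -> reject
Unique solution: (2,1)=dead, (3,0)=live.
Check: live-neighbor counts of every cell in the completed generation 0:
2222
2112
1313
2314
Applying B3/S23 to generation 0 with these counts gives:
...#
....
.#.#
##..
which matches the target exactly.

Answer: ...#
....
#...
#.#.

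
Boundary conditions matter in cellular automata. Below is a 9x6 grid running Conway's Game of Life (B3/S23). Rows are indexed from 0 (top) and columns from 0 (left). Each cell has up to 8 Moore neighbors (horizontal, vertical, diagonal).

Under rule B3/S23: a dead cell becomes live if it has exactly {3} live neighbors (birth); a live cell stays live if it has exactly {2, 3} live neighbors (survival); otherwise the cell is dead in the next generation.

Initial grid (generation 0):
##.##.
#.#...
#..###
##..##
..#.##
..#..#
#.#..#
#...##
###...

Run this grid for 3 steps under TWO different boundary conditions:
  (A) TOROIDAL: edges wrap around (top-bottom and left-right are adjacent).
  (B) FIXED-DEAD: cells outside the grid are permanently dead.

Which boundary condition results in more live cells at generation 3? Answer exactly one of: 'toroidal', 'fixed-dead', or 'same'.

Under TOROIDAL boundary, generation 3:
.##...
..#...
..#...
...#..
.#.#..
..#.#.
..#.#.
....##
.##.#.
Population = 16

Under FIXED-DEAD boundary, generation 3:
.#....
#.#.#.
##....
.##.#.
.##.#.
.#..#.
.#...#
#....#
#...#.
Population = 20

Comparison: toroidal=16, fixed-dead=20 -> fixed-dead

Answer: fixed-dead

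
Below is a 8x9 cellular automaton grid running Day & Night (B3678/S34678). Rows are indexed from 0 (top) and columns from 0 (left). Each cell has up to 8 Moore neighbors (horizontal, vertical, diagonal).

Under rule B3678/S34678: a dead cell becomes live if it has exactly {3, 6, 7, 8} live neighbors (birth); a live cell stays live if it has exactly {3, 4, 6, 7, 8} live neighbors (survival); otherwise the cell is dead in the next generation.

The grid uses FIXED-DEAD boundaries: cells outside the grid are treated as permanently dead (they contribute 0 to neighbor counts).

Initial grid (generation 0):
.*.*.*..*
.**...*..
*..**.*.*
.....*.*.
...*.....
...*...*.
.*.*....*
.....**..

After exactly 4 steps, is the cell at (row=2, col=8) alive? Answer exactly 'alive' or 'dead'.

Answer: dead

Derivation:
Simulating step by step:
Generation 0 (given above): 22 live cells
Generation 1: 15 live cells
.........
***......
.**...*..
...*..*..
....*.*..
....*....
..*.*.**.
.........
Generation 2: 14 live cells
.*.......
.**......
****.....
..*....*.
...*.....
......**.
...*.*...
.........
Generation 3: 8 live cells
..*......
...*.....
...*.....
..*......
......**.
....*....
......*..
.........
Generation 4: 5 live cells
.........
..*......
..*......
.........
.........
.....***.
.........
.........

Cell (2,8) at generation 4: 0 -> dead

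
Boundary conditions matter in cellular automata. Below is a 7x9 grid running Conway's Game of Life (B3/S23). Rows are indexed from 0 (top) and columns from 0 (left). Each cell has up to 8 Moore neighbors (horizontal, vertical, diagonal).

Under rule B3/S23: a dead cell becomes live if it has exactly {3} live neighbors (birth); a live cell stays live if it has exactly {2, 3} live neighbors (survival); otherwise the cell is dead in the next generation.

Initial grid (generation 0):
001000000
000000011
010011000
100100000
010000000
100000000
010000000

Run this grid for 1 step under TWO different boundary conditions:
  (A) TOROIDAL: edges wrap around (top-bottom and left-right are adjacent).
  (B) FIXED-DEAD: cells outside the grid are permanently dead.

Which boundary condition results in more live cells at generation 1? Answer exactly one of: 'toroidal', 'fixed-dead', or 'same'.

Answer: toroidal

Derivation:
Under TOROIDAL boundary, generation 1:
000000000
000000000
100010001
111010000
110000000
110000000
010000000
Population = 12

Under FIXED-DEAD boundary, generation 1:
000000000
000000000
000010000
111010000
110000000
110000000
000000000
Population = 9

Comparison: toroidal=12, fixed-dead=9 -> toroidal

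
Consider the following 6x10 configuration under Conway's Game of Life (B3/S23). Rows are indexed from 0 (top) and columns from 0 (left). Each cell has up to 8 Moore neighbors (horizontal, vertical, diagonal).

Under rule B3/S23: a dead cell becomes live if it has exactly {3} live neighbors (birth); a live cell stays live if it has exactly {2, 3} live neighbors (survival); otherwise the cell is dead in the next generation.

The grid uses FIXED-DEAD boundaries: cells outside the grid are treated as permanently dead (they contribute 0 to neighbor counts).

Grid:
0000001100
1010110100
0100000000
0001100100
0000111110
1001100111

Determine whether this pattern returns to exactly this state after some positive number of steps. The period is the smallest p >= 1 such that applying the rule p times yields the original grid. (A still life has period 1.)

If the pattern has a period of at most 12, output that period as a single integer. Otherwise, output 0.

Simulating and comparing each generation to the original:
Gen 0 (original, given above): 22 live cells
Gen 1: 18 live cells, differs from original
Gen 2: 19 live cells, differs from original
Gen 3: 19 live cells, differs from original
Gen 4: 15 live cells, differs from original
Gen 5: 14 live cells, differs from original
Gen 6: 14 live cells, differs from original
Gen 7: 11 live cells, differs from original
Gen 8: 13 live cells, differs from original
Gen 9: 10 live cells, differs from original
Gen 10: 10 live cells, differs from original
Gen 11: 12 live cells, differs from original
Gen 12: 11 live cells, differs from original
No period found within 12 steps.

Answer: 0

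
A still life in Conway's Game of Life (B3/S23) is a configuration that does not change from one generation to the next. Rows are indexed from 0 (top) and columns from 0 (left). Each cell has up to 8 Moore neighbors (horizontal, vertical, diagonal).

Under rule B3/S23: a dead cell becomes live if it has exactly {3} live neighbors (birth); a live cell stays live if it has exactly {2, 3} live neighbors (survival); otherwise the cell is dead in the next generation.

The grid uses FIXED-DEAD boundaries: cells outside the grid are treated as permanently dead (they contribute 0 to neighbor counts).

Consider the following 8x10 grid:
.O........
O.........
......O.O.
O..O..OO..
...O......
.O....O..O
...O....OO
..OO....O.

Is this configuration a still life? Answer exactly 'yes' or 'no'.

Answer: no

Derivation:
Compute generation 1 and compare to generation 0 (given above):
Generation 1:
..........
..........
......O...
......OO..
..O...OO..
..O.....OO
...O...OOO
..OO....OO
Cell (0,1) differs: gen0=1 vs gen1=0 -> NOT a still life.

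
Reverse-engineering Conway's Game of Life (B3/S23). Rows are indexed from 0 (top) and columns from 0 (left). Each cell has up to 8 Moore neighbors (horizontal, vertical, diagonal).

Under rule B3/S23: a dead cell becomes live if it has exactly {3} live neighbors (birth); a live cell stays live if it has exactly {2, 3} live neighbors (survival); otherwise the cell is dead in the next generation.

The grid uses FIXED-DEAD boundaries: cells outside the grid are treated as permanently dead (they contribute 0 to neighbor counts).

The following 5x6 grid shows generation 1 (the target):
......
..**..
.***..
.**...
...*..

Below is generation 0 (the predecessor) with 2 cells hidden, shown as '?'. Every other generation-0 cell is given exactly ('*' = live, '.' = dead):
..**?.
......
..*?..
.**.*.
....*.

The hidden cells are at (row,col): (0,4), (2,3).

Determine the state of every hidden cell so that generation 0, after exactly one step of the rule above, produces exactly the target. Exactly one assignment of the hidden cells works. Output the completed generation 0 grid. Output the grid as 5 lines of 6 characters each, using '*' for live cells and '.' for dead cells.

Answer: ..**..
......
..*...
.**.*.
....*.

Derivation:
Hidden generation-0 cells (in order): (0,4), (2,3).
A hidden cell only influences target cells in its own 3x3 neighborhood. Try each of the 2^2 = 4 assignments, step the completed generation 0 forward once under B3/S23, and compare with the target:
  (0,4)=. (2,3)=. -> step reproduces the target at every cell -> ACCEPT
  (0,4)=. (2,3)=* -> step gives (1,2)='.' but target has '*' -> reject
  (0,4)=* (2,3)=. -> step gives (0,3)='*' but target has '.' -> reject
  (0,4)=* (2,3)=* -> step gives (0,3)='*' but target has '.' -> reject
Unique solution: (0,4)=dead, (2,3)=dead.
Check: live-neighbor counts of every cell in the completed generation 0:
011110
023310
132311
122412
122312
Applying B3/S23 to generation 0 with these counts gives:
......
..**..
.***..
.**...
...*..
which matches the target exactly.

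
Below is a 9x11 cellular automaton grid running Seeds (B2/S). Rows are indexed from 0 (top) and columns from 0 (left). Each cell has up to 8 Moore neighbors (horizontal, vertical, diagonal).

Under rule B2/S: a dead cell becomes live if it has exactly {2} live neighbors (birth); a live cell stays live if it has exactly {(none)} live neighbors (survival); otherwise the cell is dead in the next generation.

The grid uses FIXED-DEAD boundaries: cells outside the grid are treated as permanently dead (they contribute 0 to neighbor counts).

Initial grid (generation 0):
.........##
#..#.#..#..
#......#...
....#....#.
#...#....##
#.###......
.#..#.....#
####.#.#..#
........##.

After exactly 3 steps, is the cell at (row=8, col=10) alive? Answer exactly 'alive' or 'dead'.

Simulating step by step:
Generation 0 (given above): 30 live cells
Generation 1: 27 live cells
....#...#..
.#..#.##..#
.#.#.##..#.
##.#.#.....
..#.....#..
...........
......#..#.
......#....
#..##.##..#
Generation 2: 22 live cells
...#..#..#.
#..........
........#.#
.......###.
#..##......
.......###.
.....#.#...
...##...###
...........
Generation 3: 18 live cells
...........
.......##.#
...........
...##.....#
......#...#
...#.#.....
...#.......
.....###...
...##...#.#

Cell (8,10) at generation 3: 1 -> alive

Answer: alive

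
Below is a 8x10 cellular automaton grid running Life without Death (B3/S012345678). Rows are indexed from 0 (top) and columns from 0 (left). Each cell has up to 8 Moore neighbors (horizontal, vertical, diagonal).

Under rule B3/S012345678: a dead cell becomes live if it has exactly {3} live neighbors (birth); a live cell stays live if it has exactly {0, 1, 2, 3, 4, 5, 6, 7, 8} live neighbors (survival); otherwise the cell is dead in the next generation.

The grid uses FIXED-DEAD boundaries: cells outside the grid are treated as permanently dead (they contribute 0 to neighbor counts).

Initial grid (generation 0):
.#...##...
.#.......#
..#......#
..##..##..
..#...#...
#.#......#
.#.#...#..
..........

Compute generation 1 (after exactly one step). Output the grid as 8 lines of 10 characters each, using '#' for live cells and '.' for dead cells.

Answer: .#...##...
.##......#
.###....##
.###..##..
..#...##..
#.##.....#
.###...#..
..........

Derivation:
Simulating step by step:
Generation 0 (given above): 19 live cells
Generation 1: 27 live cells
(generation 1 grid is the final answer)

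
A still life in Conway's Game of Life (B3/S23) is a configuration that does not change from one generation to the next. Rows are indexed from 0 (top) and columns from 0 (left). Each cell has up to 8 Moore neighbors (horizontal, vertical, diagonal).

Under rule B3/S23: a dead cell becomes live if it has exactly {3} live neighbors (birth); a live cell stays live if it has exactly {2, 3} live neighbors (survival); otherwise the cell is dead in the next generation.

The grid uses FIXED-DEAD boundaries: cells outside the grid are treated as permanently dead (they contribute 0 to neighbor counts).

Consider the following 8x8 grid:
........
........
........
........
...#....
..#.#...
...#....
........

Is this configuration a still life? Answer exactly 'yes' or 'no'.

Compute generation 1 and compare to generation 0 (given above):
Generation 1:
........
........
........
........
...#....
..#.#...
...#....
........
The grids are IDENTICAL -> still life.

Answer: yes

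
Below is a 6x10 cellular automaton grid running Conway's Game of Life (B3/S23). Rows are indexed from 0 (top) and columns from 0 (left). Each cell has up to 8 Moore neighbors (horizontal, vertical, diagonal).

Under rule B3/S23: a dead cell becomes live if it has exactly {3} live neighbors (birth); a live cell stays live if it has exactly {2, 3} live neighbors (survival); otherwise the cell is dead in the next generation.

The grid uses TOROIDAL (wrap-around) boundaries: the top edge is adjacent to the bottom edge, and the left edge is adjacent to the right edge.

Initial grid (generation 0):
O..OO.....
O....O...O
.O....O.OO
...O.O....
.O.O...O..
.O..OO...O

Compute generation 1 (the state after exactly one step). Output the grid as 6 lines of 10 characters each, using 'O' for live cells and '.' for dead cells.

Simulating step by step:
Generation 0 (given above): 19 live cells
Generation 1: 22 live cells
(generation 1 grid is the final answer)

Answer: .O.O......
.O..OO..O.
....OOO.OO
O...O.OOO.
O..O.OO...
.O...O....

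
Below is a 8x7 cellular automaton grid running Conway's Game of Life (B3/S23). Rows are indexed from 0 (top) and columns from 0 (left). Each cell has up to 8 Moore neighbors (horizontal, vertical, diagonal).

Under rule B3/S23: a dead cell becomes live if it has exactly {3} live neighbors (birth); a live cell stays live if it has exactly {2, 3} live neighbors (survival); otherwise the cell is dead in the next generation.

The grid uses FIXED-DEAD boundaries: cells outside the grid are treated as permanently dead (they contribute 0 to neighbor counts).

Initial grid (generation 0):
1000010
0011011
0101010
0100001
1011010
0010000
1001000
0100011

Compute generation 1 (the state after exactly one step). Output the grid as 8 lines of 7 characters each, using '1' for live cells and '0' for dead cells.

Simulating step by step:
Generation 0 (given above): 21 live cells
Generation 1: 22 live cells
(generation 1 grid is the final answer)

Answer: 0000111
0111011
0101010
1101011
0011000
0010100
0110000
0000000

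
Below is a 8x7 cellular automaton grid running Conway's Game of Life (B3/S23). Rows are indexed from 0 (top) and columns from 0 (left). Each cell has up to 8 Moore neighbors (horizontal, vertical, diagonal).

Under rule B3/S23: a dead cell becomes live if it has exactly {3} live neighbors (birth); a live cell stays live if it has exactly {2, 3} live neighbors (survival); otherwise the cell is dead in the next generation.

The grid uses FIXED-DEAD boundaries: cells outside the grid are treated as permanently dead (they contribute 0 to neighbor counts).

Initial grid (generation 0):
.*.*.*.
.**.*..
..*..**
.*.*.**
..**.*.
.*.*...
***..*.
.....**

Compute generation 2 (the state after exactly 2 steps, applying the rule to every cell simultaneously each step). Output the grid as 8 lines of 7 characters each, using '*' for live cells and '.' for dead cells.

Simulating step by step:
Generation 0 (given above): 24 live cells
Generation 1: 24 live cells
.*.**..
.*..*.*
......*
.*.*...
.*.*.**
*..*...
***.***
.*...**
Generation 2: 27 live cells
(generation 2 grid is the final answer)

Answer: ..****.
..***..
..*..*.
....***
**.*...
*..*...
*.***.*
***.*.*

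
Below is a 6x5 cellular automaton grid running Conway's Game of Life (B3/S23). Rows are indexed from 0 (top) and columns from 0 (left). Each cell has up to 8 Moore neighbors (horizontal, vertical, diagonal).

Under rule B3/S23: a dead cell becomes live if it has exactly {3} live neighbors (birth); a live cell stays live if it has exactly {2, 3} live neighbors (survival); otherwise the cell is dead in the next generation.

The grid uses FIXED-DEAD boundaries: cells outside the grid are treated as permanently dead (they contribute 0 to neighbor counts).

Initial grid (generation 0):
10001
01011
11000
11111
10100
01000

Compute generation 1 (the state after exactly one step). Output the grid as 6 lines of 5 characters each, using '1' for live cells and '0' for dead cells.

Answer: 00011
01111
00000
00010
10000
01000

Derivation:
Simulating step by step:
Generation 0 (given above): 15 live cells
Generation 1: 9 live cells
(generation 1 grid is the final answer)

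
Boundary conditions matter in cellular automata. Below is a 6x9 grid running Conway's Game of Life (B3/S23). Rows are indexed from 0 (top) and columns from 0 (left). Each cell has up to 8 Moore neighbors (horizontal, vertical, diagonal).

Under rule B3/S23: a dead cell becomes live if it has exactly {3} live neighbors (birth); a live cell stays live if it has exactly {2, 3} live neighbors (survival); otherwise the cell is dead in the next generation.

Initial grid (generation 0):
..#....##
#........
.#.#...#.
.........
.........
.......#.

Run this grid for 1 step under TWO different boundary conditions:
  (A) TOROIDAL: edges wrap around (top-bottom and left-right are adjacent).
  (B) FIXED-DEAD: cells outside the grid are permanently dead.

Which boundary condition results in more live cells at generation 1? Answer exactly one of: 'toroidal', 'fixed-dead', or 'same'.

Answer: toroidal

Derivation:
Under TOROIDAL boundary, generation 1:
.......##
###....#.
.........
.........
.........
.......##
Population = 8

Under FIXED-DEAD boundary, generation 1:
.........
.##....##
.........
.........
.........
.........
Population = 4

Comparison: toroidal=8, fixed-dead=4 -> toroidal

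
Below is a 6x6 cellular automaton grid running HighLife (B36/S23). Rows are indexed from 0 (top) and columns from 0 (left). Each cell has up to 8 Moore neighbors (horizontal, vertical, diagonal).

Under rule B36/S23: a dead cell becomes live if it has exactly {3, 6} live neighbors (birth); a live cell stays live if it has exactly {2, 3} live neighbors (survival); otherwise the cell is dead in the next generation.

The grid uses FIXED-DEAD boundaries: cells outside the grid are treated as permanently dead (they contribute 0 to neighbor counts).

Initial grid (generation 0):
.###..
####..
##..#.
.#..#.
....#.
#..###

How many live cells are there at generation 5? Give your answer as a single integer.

Simulating step by step:
Generation 0 (given above): 17 live cells
Generation 1: 12 live cells
#..#..
....#.
....#.
##.###
......
...###
Generation 2: 8 live cells
......
...##.
......
...###
..#.#.
....#.
Generation 3: 5 live cells
......
......
.....#
...###
......
...#..
Generation 4: 4 live cells
......
......
.....#
....##
...#..
......
Generation 5: 5 live cells
......
......
....##
....##
....#.
......
Population at generation 5: 5

Answer: 5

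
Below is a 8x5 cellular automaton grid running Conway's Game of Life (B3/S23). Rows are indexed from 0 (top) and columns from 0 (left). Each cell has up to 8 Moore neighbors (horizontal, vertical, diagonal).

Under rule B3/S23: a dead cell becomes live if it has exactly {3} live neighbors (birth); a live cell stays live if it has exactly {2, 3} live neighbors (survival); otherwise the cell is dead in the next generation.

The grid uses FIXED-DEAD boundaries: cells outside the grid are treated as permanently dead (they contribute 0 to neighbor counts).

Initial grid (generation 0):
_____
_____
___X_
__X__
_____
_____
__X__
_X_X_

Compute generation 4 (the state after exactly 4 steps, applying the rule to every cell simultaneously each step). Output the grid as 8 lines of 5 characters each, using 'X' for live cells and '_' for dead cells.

Answer: _____
_____
_____
_____
_____
_____
_____
_____

Derivation:
Simulating step by step:
Generation 0 (given above): 5 live cells
Generation 1: 2 live cells
_____
_____
_____
_____
_____
_____
__X__
__X__
Generation 2: 0 live cells
_____
_____
_____
_____
_____
_____
_____
_____
Generation 3: 0 live cells
_____
_____
_____
_____
_____
_____
_____
_____
Generation 4: 0 live cells
(generation 4 grid is the final answer)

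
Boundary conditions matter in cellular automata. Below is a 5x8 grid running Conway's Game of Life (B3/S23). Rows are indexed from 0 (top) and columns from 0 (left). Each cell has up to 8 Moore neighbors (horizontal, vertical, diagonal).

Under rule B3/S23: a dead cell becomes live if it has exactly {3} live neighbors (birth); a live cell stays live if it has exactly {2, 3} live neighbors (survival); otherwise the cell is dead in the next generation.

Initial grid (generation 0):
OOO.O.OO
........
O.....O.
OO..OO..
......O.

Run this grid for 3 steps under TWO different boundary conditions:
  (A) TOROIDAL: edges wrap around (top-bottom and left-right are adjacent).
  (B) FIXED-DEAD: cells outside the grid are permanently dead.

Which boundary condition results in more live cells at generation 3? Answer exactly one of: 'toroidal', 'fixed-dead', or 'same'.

Answer: fixed-dead

Derivation:
Under TOROIDAL boundary, generation 3:
.O......
O...O...
...OO...
........
....O...
Population = 6

Under FIXED-DEAD boundary, generation 3:
.....OO.
.....OOO
OO..O..O
....O..O
....O.O.
Population = 13

Comparison: toroidal=6, fixed-dead=13 -> fixed-dead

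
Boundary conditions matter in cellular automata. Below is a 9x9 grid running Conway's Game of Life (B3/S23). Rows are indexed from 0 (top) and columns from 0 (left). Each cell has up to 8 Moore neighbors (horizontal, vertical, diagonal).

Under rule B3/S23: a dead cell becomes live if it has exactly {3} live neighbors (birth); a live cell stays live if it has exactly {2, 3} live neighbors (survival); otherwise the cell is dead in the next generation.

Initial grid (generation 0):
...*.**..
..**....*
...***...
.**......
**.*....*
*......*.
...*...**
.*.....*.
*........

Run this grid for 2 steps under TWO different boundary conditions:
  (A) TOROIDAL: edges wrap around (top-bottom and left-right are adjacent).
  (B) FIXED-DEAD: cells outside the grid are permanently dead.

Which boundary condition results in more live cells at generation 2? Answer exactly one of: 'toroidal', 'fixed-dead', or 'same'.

Under TOROIDAL boundary, generation 2:
..**.*...
.**.**...
.**......
*........
***......
**....**.
*.....**.
.......*.
...*.....
Population = 22

Under FIXED-DEAD boundary, generation 2:
..**.....
.**.**...
***......
**.......
..*......
**....***
.*....*..
......*.*
.........
Population = 21

Comparison: toroidal=22, fixed-dead=21 -> toroidal

Answer: toroidal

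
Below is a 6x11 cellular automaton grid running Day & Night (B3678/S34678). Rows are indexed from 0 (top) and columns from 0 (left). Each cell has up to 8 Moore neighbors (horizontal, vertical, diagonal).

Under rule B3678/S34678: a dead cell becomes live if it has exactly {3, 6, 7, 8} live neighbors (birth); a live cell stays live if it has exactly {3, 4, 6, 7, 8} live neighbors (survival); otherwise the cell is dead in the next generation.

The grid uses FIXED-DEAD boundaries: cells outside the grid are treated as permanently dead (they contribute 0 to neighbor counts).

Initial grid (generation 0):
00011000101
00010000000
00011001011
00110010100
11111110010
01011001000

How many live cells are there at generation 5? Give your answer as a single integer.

Simulating step by step:
Generation 0 (given above): 26 live cells
Generation 1: 23 live cells
00000000000
00110000101
00011000100
00011010101
01110110100
11011010000
Generation 2: 14 live cells
00000000000
00011000010
00001100000
00000000000
11001010010
01011001000
Generation 3: 11 live cells
00000000000
00001100000
00011000000
00001000000
00110100000
10100100000
Generation 4: 12 live cells
00000000000
00011000000
00011000000
00101100000
01010000000
01011000000
Generation 5: 7 live cells
00000000000
00011000000
00100000000
00101000000
00010100000
00000000000
Population at generation 5: 7

Answer: 7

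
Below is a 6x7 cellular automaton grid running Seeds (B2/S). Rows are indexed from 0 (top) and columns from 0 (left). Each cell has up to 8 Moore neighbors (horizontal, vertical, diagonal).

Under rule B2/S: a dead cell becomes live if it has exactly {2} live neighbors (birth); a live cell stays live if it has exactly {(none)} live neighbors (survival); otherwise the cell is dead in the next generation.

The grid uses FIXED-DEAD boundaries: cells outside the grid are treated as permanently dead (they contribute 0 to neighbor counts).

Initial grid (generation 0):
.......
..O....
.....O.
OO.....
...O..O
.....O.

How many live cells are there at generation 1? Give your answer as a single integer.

Simulating step by step:
Generation 0 (given above): 7 live cells
Generation 1: 13 live cells
.......
.......
O.O....
..O.OOO
OOO.OO.
....O.O
Population at generation 1: 13

Answer: 13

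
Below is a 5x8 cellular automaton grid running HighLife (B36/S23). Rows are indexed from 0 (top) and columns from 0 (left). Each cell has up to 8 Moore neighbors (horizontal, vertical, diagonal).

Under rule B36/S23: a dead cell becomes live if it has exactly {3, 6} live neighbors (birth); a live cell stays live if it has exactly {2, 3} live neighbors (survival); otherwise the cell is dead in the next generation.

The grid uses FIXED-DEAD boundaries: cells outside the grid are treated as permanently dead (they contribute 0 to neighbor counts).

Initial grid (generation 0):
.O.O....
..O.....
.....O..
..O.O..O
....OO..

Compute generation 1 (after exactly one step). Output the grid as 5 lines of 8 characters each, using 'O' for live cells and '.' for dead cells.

Simulating step by step:
Generation 0 (given above): 9 live cells
Generation 1: 9 live cells
(generation 1 grid is the final answer)

Answer: ..O.....
..O.....
...O....
...OO.O.
...OOO..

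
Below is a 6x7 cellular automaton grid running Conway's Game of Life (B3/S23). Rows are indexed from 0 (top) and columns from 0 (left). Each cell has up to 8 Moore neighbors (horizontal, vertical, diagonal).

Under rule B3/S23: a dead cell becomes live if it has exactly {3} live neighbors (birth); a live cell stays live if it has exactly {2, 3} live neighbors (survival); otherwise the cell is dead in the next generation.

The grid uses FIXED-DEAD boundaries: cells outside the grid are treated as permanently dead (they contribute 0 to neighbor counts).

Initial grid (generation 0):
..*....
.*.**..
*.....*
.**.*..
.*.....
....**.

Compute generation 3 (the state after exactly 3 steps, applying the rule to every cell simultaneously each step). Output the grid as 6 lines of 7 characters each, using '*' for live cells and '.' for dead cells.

Answer: ..*....
***....
**.....
**.**..
.**.*..
..*.*..

Derivation:
Simulating step by step:
Generation 0 (given above): 12 live cells
Generation 1: 16 live cells
..**...
.***...
*...**.
***....
.*****.
.......
Generation 2: 12 live cells
.*.*...
.*.....
*...*..
*......
*..**..
..***..
Generation 3: 15 live cells
(generation 3 grid is the final answer)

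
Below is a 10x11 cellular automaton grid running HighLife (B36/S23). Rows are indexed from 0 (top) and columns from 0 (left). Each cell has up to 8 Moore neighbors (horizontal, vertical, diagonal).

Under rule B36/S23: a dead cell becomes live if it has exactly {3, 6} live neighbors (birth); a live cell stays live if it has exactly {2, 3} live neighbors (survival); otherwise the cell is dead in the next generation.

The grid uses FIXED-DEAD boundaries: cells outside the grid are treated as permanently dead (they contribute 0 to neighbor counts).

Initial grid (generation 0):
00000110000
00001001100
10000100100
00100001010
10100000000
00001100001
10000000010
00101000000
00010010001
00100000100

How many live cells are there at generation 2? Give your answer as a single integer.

Answer: 13

Derivation:
Simulating step by step:
Generation 0 (given above): 25 live cells
Generation 1: 18 live cells
00000111000
00001001100
00000010010
00000000100
01010000000
01000000000
00011100000
00010000000
00110000000
00000000000
Generation 2: 13 live cells
00000111100
00000000100
00000000010
00000000000
00100000000
00010000000
00111000000
00000000000
00110000000
00000000000
Population at generation 2: 13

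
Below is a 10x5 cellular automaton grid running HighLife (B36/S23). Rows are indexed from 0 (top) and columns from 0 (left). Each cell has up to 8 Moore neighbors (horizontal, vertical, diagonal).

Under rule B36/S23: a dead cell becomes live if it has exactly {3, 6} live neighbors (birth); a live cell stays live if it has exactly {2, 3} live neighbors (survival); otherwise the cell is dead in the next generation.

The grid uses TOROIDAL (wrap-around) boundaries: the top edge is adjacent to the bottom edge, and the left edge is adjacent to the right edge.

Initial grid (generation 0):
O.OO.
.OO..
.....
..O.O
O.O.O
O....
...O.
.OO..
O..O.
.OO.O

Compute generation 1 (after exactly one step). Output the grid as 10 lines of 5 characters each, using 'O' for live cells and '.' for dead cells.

Answer: OO..O
.OOO.
.OOO.
OO..O
O...O
OO.O.
.OO..
.OOOO
O..OO
.....

Derivation:
Simulating step by step:
Generation 0 (given above): 19 live cells
Generation 1: 26 live cells
(generation 1 grid is the final answer)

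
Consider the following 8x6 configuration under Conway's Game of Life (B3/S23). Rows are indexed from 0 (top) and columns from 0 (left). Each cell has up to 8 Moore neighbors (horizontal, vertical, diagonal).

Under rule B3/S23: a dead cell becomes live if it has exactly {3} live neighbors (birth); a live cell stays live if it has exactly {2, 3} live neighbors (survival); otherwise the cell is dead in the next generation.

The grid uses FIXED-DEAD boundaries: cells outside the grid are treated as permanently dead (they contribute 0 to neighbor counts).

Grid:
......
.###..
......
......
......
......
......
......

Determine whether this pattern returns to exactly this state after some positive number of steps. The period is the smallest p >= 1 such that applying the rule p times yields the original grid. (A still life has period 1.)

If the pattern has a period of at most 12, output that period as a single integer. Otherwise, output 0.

Simulating and comparing each generation to the original:
Gen 0 (original, given above): 3 live cells
Gen 1: 3 live cells, differs from original
Gen 2: 3 live cells, MATCHES original -> period = 2

Answer: 2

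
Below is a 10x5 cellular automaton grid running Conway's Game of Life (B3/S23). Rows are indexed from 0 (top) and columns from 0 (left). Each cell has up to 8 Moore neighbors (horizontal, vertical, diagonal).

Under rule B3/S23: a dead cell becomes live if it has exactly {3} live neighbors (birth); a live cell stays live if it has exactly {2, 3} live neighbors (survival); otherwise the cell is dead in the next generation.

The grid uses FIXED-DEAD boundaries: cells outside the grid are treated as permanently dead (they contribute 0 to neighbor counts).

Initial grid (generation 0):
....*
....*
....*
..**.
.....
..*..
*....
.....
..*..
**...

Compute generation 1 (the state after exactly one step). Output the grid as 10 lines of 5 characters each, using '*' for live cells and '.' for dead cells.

Answer: .....
...**
....*
...*.
..**.
.....
.....
.....
.*...
.*...

Derivation:
Simulating step by step:
Generation 0 (given above): 10 live cells
Generation 1: 8 live cells
(generation 1 grid is the final answer)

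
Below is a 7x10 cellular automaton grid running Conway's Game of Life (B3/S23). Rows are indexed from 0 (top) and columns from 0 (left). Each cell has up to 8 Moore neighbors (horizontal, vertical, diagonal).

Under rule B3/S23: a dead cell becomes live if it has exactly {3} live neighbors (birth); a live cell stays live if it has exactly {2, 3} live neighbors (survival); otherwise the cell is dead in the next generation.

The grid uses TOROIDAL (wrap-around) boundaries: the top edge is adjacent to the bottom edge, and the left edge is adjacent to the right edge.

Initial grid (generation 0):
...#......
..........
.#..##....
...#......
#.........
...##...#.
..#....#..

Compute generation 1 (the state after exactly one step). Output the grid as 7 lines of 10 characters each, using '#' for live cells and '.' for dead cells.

Simulating step by step:
Generation 0 (given above): 11 live cells
Generation 1: 8 live cells
(generation 1 grid is the final answer)

Answer: ..........
....#.....
....#.....
....#.....
...##.....
...#......
..#.#.....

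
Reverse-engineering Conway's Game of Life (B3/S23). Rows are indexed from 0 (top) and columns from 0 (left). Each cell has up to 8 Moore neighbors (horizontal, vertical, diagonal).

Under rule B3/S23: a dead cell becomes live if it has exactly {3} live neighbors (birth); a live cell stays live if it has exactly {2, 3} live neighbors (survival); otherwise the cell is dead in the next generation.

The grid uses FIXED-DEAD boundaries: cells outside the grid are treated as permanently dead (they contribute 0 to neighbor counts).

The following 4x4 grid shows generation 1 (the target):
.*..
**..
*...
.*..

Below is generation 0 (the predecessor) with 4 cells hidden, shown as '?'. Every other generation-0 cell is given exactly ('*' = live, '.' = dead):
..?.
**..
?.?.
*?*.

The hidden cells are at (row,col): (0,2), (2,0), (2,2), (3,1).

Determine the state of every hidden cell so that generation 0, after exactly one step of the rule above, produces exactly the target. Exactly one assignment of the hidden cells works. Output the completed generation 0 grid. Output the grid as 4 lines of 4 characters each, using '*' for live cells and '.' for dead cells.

Answer: ..*.
**..
*...
*.*.

Derivation:
Hidden generation-0 cells (in order): (0,2), (2,0), (2,2), (3,1).
A hidden cell only influences target cells in its own 3x3 neighborhood. Try each of the 2^4 = 16 assignments, step the completed generation 0 forward once under B3/S23, and compare with the target:
  (0,2)=. (2,0)=. (2,2)=. (3,1)=. -> step gives (0,1)='.' but target has '*' -> reject
  (0,2)=. (2,0)=. (2,2)=. (3,1)=* -> step gives (0,1)='.' but target has '*' -> reject
  (0,2)=. (2,0)=. (2,2)=* (3,1)=. -> step gives (0,1)='.' but target has '*' -> reject
  (0,2)=. (2,0)=. (2,2)=* (3,1)=* -> step gives (0,1)='.' but target has '*' -> reject
  (0,2)=. (2,0)=* (2,2)=. (3,1)=. -> step gives (0,1)='.' but target has '*' -> reject
  (0,2)=. (2,0)=* (2,2)=. (3,1)=* -> step gives (0,1)='.' but target has '*' -> reject
  (0,2)=. (2,0)=* (2,2)=* (3,1)=. -> step gives (0,1)='.' but target has '*' -> reject
  (0,2)=. (2,0)=* (2,2)=* (3,1)=* -> step gives (0,1)='.' but target has '*' -> reject
  (0,2)=* (2,0)=. (2,2)=. (3,1)=. -> step gives (1,0)='.' but target has '*' -> reject
  (0,2)=* (2,0)=. (2,2)=. (3,1)=* -> step gives (1,0)='.' but target has '*' -> reject
  (0,2)=* (2,0)=. (2,2)=* (3,1)=. -> step gives (1,0)='.' but target has '*' -> reject
  (0,2)=* (2,0)=. (2,2)=* (3,1)=* -> step gives (1,0)='.' but target has '*' -> reject
  (0,2)=* (2,0)=* (2,2)=. (3,1)=. -> step reproduces the target at every cell -> ACCEPT
  (0,2)=* (2,0)=* (2,2)=. (3,1)=* -> step gives (2,0)='.' but target has '*' -> reject
  (0,2)=* (2,0)=* (2,2)=* (3,1)=. -> step gives (1,1)='.' but target has '*' -> reject
  (0,2)=* (2,0)=* (2,2)=* (3,1)=* -> step gives (1,1)='.' but target has '*' -> reject
Unique solution: (0,2)=live, (2,0)=live, (2,2)=dead, (3,1)=dead.
Check: live-neighbor counts of every cell in the completed generation 0:
2311
2321
3521
1301
Applying B3/S23 to generation 0 with these counts gives:
.*..
**..
*...
.*..
which matches the target exactly.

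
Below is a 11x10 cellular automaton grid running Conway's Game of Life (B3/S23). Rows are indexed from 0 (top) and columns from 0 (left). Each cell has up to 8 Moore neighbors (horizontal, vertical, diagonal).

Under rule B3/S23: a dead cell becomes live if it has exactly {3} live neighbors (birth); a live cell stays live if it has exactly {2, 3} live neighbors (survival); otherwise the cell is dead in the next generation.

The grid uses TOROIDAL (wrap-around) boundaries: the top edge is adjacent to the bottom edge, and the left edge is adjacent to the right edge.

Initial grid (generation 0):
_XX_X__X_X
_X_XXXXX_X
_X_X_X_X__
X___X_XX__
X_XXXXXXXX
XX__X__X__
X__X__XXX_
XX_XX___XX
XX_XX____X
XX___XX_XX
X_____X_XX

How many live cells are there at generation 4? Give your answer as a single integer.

Answer: 21

Derivation:
Simulating step by step:
Generation 0 (given above): 59 live cells
Generation 1: 21 live cells
_XX_X_____
_X_____X__
_X_X______
X_________
__X_______
__________
___X_XX___
_____X____
___X___X__
__X_XXX___
__X___X___
Generation 2: 24 live cells
_XXX______
XX_X______
XXX_______
_XX_______
__________
__________
____XXX___
_____X____
___X______
__X_XXXX__
__X_X_X___
Generation 3: 20 live cells
X___X_____
___X______
___X______
X_X_______
__________
_____X____
____XXX___
_____XX___
___X______
__X_X_XX__
____X_XX__
Generation 4: 21 live cells
___XXX____
___XX_____
__XX______
__________
__________
____XXX___
____X_____
______X___
___XX__X__
____X_XX__
____X_XX__
Population at generation 4: 21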